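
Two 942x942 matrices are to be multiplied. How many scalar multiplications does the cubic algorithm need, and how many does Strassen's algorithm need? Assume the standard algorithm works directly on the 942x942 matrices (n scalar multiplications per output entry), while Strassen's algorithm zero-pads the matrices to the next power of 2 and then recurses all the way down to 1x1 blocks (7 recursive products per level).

Matrix multiplication for 942x942 matrices:

Strassen's algorithm requires power-of-2 dimensions. Pad 942x942 to 1024x1024 (next power of 2).

Standard algorithm: 942^3 = 835896888 multiplications
Strassen's algorithm: 7^(log2(1024)) = 7^10 = 282475249 multiplications
Savings: 835896888 - 282475249 = 553421639 multiplications

Standard: 835896888 multiplications (942^3). Strassen: 282475249 multiplications (7^10, after padding to 1024x1024). Strassen reduces 8 recursive multiplications to 7 at each level.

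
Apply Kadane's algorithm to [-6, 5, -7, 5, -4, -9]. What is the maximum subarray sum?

Using Kadane's algorithm on [-6, 5, -7, 5, -4, -9]:

Scanning through the array:
Position 1 (value 5): max_ending_here = 5, max_so_far = 5
Position 2 (value -7): max_ending_here = -2, max_so_far = 5
Position 3 (value 5): max_ending_here = 5, max_so_far = 5
Position 4 (value -4): max_ending_here = 1, max_so_far = 5
Position 5 (value -9): max_ending_here = -8, max_so_far = 5

Maximum subarray: [5]
Maximum sum: 5

The maximum subarray is [5] with sum 5. This subarray runs from index 1 to index 1.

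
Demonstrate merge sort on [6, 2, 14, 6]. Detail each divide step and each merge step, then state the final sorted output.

Merge sort trace:

Split: [6, 2, 14, 6] -> [6, 2] and [14, 6]
  Split: [6, 2] -> [6] and [2]
  Merge: [6] + [2] -> [2, 6]
  Split: [14, 6] -> [14] and [6]
  Merge: [14] + [6] -> [6, 14]
Merge: [2, 6] + [6, 14] -> [2, 6, 6, 14]

Final sorted array: [2, 6, 6, 14]

The merge sort proceeds by recursively splitting the array and merging sorted halves.
After all merges, the sorted array is [2, 6, 6, 14].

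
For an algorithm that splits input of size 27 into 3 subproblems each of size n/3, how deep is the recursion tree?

For divide and conquer with division factor 3:

Problem sizes at each level:
Level 0: 27
Level 1: 9
Level 2: 3
Level 3: 1

The root is level 0 and the size-1 base case is level 3 (the tree spans levels 0 through 3, i.e. 4 levels counting the root), so the depth is the number of divisions: log_3(27) = 3

The recursion tree depth is log_3(27) = 3. At each level, the problem size is divided by 3, so it takes 3 divisions to reduce to a base case of size 1. The algorithm makes 3 recursive calls at each level.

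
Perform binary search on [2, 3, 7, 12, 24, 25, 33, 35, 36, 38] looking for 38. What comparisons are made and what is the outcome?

Binary search for 38 in [2, 3, 7, 12, 24, 25, 33, 35, 36, 38]:

lo=0, hi=9, mid=4, arr[mid]=24 -> 24 < 38, search right half
lo=5, hi=9, mid=7, arr[mid]=35 -> 35 < 38, search right half
lo=8, hi=9, mid=8, arr[mid]=36 -> 36 < 38, search right half
lo=9, hi=9, mid=9, arr[mid]=38 -> Found target at index 9!

Binary search finds 38 at index 9 after 4 comparisons. The search repeatedly halves the search space by comparing with the middle element.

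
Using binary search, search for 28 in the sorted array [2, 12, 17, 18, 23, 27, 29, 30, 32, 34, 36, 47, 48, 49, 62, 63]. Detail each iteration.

Binary search for 28 in [2, 12, 17, 18, 23, 27, 29, 30, 32, 34, 36, 47, 48, 49, 62, 63]:

lo=0, hi=15, mid=7, arr[mid]=30 -> 30 > 28, search left half
lo=0, hi=6, mid=3, arr[mid]=18 -> 18 < 28, search right half
lo=4, hi=6, mid=5, arr[mid]=27 -> 27 < 28, search right half
lo=6, hi=6, mid=6, arr[mid]=29 -> 29 > 28, search left half
lo=6 > hi=5, target 28 not found

Binary search determines that 28 is not in the array after 4 comparisons. The search space was exhausted without finding the target.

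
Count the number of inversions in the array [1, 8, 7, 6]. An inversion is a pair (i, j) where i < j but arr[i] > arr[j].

Finding inversions in [1, 8, 7, 6]:

(1, 2): arr[1]=8 > arr[2]=7
(1, 3): arr[1]=8 > arr[3]=6
(2, 3): arr[2]=7 > arr[3]=6

Total inversions: 3

The array has 3 inversion(s): (1,2), (1,3), (2,3). Each pair (i,j) satisfies i < j and arr[i] > arr[j].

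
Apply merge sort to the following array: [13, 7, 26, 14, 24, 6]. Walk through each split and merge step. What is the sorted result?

Merge sort trace:

Split: [13, 7, 26, 14, 24, 6] -> [13, 7, 26] and [14, 24, 6]
  Split: [13, 7, 26] -> [13] and [7, 26]
    Split: [7, 26] -> [7] and [26]
    Merge: [7] + [26] -> [7, 26]
  Merge: [13] + [7, 26] -> [7, 13, 26]
  Split: [14, 24, 6] -> [14] and [24, 6]
    Split: [24, 6] -> [24] and [6]
    Merge: [24] + [6] -> [6, 24]
  Merge: [14] + [6, 24] -> [6, 14, 24]
Merge: [7, 13, 26] + [6, 14, 24] -> [6, 7, 13, 14, 24, 26]

Final sorted array: [6, 7, 13, 14, 24, 26]

The merge sort proceeds by recursively splitting the array and merging sorted halves.
After all merges, the sorted array is [6, 7, 13, 14, 24, 26].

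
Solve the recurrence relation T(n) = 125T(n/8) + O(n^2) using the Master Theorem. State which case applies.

Master Theorem for T(n) = 125T(n/8) + O(n^2):

a = 125, b = 8, c = 2
log_b(a) = log_8(125) = 2.3219

Case 1: c = 2 < log_8(125) = 2.3219
T(n) = O(n^(log_8 125))

For T(n) = 125T(n/8) + O(n^2): log_8(125) = 2.3219. This is Case 1 of the Master Theorem (c < log_b(a), work dominated by leaves), giving O(n^(log_8 125)).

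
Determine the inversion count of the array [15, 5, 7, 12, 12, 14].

Finding inversions in [15, 5, 7, 12, 12, 14]:

(0, 1): arr[0]=15 > arr[1]=5
(0, 2): arr[0]=15 > arr[2]=7
(0, 3): arr[0]=15 > arr[3]=12
(0, 4): arr[0]=15 > arr[4]=12
(0, 5): arr[0]=15 > arr[5]=14

Total inversions: 5

The array has 5 inversion(s): (0,1), (0,2), (0,3), (0,4), (0,5). Each pair (i,j) satisfies i < j and arr[i] > arr[j].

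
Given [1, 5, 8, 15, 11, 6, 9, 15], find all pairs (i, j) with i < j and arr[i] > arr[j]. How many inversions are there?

Finding inversions in [1, 5, 8, 15, 11, 6, 9, 15]:

(2, 5): arr[2]=8 > arr[5]=6
(3, 4): arr[3]=15 > arr[4]=11
(3, 5): arr[3]=15 > arr[5]=6
(3, 6): arr[3]=15 > arr[6]=9
(4, 5): arr[4]=11 > arr[5]=6
(4, 6): arr[4]=11 > arr[6]=9

Total inversions: 6

The array has 6 inversion(s): (2,5), (3,4), (3,5), (3,6), (4,5), (4,6). Each pair (i,j) satisfies i < j and arr[i] > arr[j].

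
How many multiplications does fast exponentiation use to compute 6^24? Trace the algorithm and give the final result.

Computing 6^24 by squaring (build up from 6^1; each line after the first costs one multiplication):

6^1 = 6
6^2 = (6^1)^2 = 6^2 = 36
6^3 = 6 * 6^2 = 6 * 36 = 216
6^6 = (6^3)^2 = 216^2 = 46656
6^12 = (6^6)^2 = 46656^2 = 2176782336
6^24 = (6^12)^2 = 2176782336^2 = 4738381338321616896

Result: 4738381338321616896
Multiplications needed: 5 (5 lines after 6^1)

6^24 = 4738381338321616896. Using exponentiation by squaring, this requires 5 multiplications. The key idea: if the exponent is even, square the half-power; if odd, multiply by the base once.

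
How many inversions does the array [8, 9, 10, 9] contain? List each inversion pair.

Finding inversions in [8, 9, 10, 9]:

(2, 3): arr[2]=10 > arr[3]=9

Total inversions: 1

The array has 1 inversion(s): (2,3). Each pair (i,j) satisfies i < j and arr[i] > arr[j].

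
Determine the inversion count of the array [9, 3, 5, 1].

Finding inversions in [9, 3, 5, 1]:

(0, 1): arr[0]=9 > arr[1]=3
(0, 2): arr[0]=9 > arr[2]=5
(0, 3): arr[0]=9 > arr[3]=1
(1, 3): arr[1]=3 > arr[3]=1
(2, 3): arr[2]=5 > arr[3]=1

Total inversions: 5

The array has 5 inversion(s): (0,1), (0,2), (0,3), (1,3), (2,3). Each pair (i,j) satisfies i < j and arr[i] > arr[j].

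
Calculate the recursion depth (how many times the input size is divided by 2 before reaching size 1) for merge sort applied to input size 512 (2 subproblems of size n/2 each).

For divide and conquer with division factor 2:

Problem sizes at each level:
Level 0: 512
Level 1: 256
Level 2: 128
Level 3: 64
Level 4: 32
Level 5: 16
Level 6: 8
Level 7: 4
Level 8: 2
Level 9: 1

The root is level 0 and the size-1 base case is level 9 (the tree spans levels 0 through 9, i.e. 10 levels counting the root), so the depth is the number of divisions: log_2(512) = 9

The recursion tree depth is log_2(512) = 9. At each level, the problem size is divided by 2, so it takes 9 divisions to reduce to a base case of size 1. The algorithm makes 2 recursive calls at each level.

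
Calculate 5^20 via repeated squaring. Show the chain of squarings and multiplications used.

Computing 5^20 by squaring (build up from 5^1; each line after the first costs one multiplication):

5^1 = 5
5^2 = (5^1)^2 = 5^2 = 25
5^4 = (5^2)^2 = 25^2 = 625
5^5 = 5 * 5^4 = 5 * 625 = 3125
5^10 = (5^5)^2 = 3125^2 = 9765625
5^20 = (5^10)^2 = 9765625^2 = 95367431640625

Result: 95367431640625
Multiplications needed: 5 (5 lines after 5^1)

5^20 = 95367431640625. Using exponentiation by squaring, this requires 5 multiplications. The key idea: if the exponent is even, square the half-power; if odd, multiply by the base once.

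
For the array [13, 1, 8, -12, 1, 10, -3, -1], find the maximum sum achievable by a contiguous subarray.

Using Kadane's algorithm on [13, 1, 8, -12, 1, 10, -3, -1]:

Scanning through the array:
Position 1 (value 1): max_ending_here = 14, max_so_far = 14
Position 2 (value 8): max_ending_here = 22, max_so_far = 22
Position 3 (value -12): max_ending_here = 10, max_so_far = 22
Position 4 (value 1): max_ending_here = 11, max_so_far = 22
Position 5 (value 10): max_ending_here = 21, max_so_far = 22
Position 6 (value -3): max_ending_here = 18, max_so_far = 22
Position 7 (value -1): max_ending_here = 17, max_so_far = 22

Maximum subarray: [13, 1, 8]
Maximum sum: 22

The maximum subarray is [13, 1, 8] with sum 22. This subarray runs from index 0 to index 2.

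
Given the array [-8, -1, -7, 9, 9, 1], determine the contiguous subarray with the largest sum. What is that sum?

Using Kadane's algorithm on [-8, -1, -7, 9, 9, 1]:

Scanning through the array:
Position 1 (value -1): max_ending_here = -1, max_so_far = -1
Position 2 (value -7): max_ending_here = -7, max_so_far = -1
Position 3 (value 9): max_ending_here = 9, max_so_far = 9
Position 4 (value 9): max_ending_here = 18, max_so_far = 18
Position 5 (value 1): max_ending_here = 19, max_so_far = 19

Maximum subarray: [9, 9, 1]
Maximum sum: 19

The maximum subarray is [9, 9, 1] with sum 19. This subarray runs from index 3 to index 5.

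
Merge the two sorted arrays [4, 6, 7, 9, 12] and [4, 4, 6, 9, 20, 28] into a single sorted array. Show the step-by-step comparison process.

Merging process:

Compare 4 vs 4: take 4 from left. Merged: [4]
Compare 6 vs 4: take 4 from right. Merged: [4, 4]
Compare 6 vs 4: take 4 from right. Merged: [4, 4, 4]
Compare 6 vs 6: take 6 from left. Merged: [4, 4, 4, 6]
Compare 7 vs 6: take 6 from right. Merged: [4, 4, 4, 6, 6]
Compare 7 vs 9: take 7 from left. Merged: [4, 4, 4, 6, 6, 7]
Compare 9 vs 9: take 9 from left. Merged: [4, 4, 4, 6, 6, 7, 9]
Compare 12 vs 9: take 9 from right. Merged: [4, 4, 4, 6, 6, 7, 9, 9]
Compare 12 vs 20: take 12 from left. Merged: [4, 4, 4, 6, 6, 7, 9, 9, 12]
Append remaining from right: [20, 28]. Merged: [4, 4, 4, 6, 6, 7, 9, 9, 12, 20, 28]

Final merged array: [4, 4, 4, 6, 6, 7, 9, 9, 12, 20, 28]
Total comparisons: 9

The merged array is [4, 4, 4, 6, 6, 7, 9, 9, 12, 20, 28], requiring 9 comparisons. The merge step runs in O(n) time where n is the total number of elements.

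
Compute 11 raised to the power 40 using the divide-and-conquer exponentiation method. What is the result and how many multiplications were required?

Computing 11^40 by squaring (build up from 11^1; each line after the first costs one multiplication):

11^1 = 11
11^2 = (11^1)^2 = 11^2 = 121
11^4 = (11^2)^2 = 121^2 = 14641
11^5 = 11 * 11^4 = 11 * 14641 = 161051
11^10 = (11^5)^2 = 161051^2 = 25937424601
11^20 = (11^10)^2 = 25937424601^2 = 672749994932560009201
11^40 = (11^20)^2 = 672749994932560009201^2 = 452592555681759518058893560348969204658401

Result: 452592555681759518058893560348969204658401
Multiplications needed: 6 (6 lines after 11^1)

11^40 = 452592555681759518058893560348969204658401. Using exponentiation by squaring, this requires 6 multiplications. The key idea: if the exponent is even, square the half-power; if odd, multiply by the base once.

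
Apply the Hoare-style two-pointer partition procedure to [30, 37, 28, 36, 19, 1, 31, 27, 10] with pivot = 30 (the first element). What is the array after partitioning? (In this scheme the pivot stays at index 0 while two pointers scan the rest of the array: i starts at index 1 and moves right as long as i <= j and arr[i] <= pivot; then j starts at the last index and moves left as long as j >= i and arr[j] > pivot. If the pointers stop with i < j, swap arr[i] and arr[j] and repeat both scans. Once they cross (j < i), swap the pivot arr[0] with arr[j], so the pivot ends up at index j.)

Hoare-style two-pointer partition with pivot = 30:

Initial array: [30, 37, 28, 36, 19, 1, 31, 27, 10]

Pointers start at i = 1, j = 8.
i stops at index 1 (arr[1]=37 > 30), j stops at index 8 (arr[8]=10 <= 30): swap arr[1] and arr[8], array becomes [30, 10, 28, 36, 19, 1, 31, 27, 37]
i stops at index 3 (arr[3]=36 > 30), j stops at index 7 (arr[7]=27 <= 30): swap arr[3] and arr[7], array becomes [30, 10, 28, 27, 19, 1, 31, 36, 37]
i ends at 6, j ends at 5: the pointers have crossed (j < i), so scanning stops.

Swap pivot arr[0] with arr[5] to place pivot at position 5: [1, 10, 28, 27, 19, 30, 31, 36, 37]
Pivot position: 5

After partitioning with pivot 30, the array becomes [1, 10, 28, 27, 19, 30, 31, 36, 37]. The pivot is placed at index 5. All elements to the left of the pivot are <= 30, and all elements to the right are > 30.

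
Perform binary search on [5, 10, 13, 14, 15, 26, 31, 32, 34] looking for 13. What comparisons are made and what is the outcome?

Binary search for 13 in [5, 10, 13, 14, 15, 26, 31, 32, 34]:

lo=0, hi=8, mid=4, arr[mid]=15 -> 15 > 13, search left half
lo=0, hi=3, mid=1, arr[mid]=10 -> 10 < 13, search right half
lo=2, hi=3, mid=2, arr[mid]=13 -> Found target at index 2!

Binary search finds 13 at index 2 after 3 comparisons. The search repeatedly halves the search space by comparing with the middle element.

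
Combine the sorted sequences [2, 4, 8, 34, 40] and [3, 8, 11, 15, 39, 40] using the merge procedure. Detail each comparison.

Merging process:

Compare 2 vs 3: take 2 from left. Merged: [2]
Compare 4 vs 3: take 3 from right. Merged: [2, 3]
Compare 4 vs 8: take 4 from left. Merged: [2, 3, 4]
Compare 8 vs 8: take 8 from left. Merged: [2, 3, 4, 8]
Compare 34 vs 8: take 8 from right. Merged: [2, 3, 4, 8, 8]
Compare 34 vs 11: take 11 from right. Merged: [2, 3, 4, 8, 8, 11]
Compare 34 vs 15: take 15 from right. Merged: [2, 3, 4, 8, 8, 11, 15]
Compare 34 vs 39: take 34 from left. Merged: [2, 3, 4, 8, 8, 11, 15, 34]
Compare 40 vs 39: take 39 from right. Merged: [2, 3, 4, 8, 8, 11, 15, 34, 39]
Compare 40 vs 40: take 40 from left. Merged: [2, 3, 4, 8, 8, 11, 15, 34, 39, 40]
Append remaining from right: [40]. Merged: [2, 3, 4, 8, 8, 11, 15, 34, 39, 40, 40]

Final merged array: [2, 3, 4, 8, 8, 11, 15, 34, 39, 40, 40]
Total comparisons: 10

The merged array is [2, 3, 4, 8, 8, 11, 15, 34, 39, 40, 40], requiring 10 comparisons. The merge step runs in O(n) time where n is the total number of elements.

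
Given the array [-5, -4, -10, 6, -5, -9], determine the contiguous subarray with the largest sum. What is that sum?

Using Kadane's algorithm on [-5, -4, -10, 6, -5, -9]:

Scanning through the array:
Position 1 (value -4): max_ending_here = -4, max_so_far = -4
Position 2 (value -10): max_ending_here = -10, max_so_far = -4
Position 3 (value 6): max_ending_here = 6, max_so_far = 6
Position 4 (value -5): max_ending_here = 1, max_so_far = 6
Position 5 (value -9): max_ending_here = -8, max_so_far = 6

Maximum subarray: [6]
Maximum sum: 6

The maximum subarray is [6] with sum 6. This subarray runs from index 3 to index 3.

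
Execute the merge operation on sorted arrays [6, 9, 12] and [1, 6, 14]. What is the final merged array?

Merging process:

Compare 6 vs 1: take 1 from right. Merged: [1]
Compare 6 vs 6: take 6 from left. Merged: [1, 6]
Compare 9 vs 6: take 6 from right. Merged: [1, 6, 6]
Compare 9 vs 14: take 9 from left. Merged: [1, 6, 6, 9]
Compare 12 vs 14: take 12 from left. Merged: [1, 6, 6, 9, 12]
Append remaining from right: [14]. Merged: [1, 6, 6, 9, 12, 14]

Final merged array: [1, 6, 6, 9, 12, 14]
Total comparisons: 5

The merged array is [1, 6, 6, 9, 12, 14], requiring 5 comparisons. The merge step runs in O(n) time where n is the total number of elements.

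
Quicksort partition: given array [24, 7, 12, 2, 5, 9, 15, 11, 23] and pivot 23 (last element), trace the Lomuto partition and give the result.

Lomuto partition with pivot = 23:

Initial array: [24, 7, 12, 2, 5, 9, 15, 11, 23]

arr[0]=24 > 23: no swap
arr[1]=7 <= 23: swap with position 0, array becomes [7, 24, 12, 2, 5, 9, 15, 11, 23]
arr[2]=12 <= 23: swap with position 1, array becomes [7, 12, 24, 2, 5, 9, 15, 11, 23]
arr[3]=2 <= 23: swap with position 2, array becomes [7, 12, 2, 24, 5, 9, 15, 11, 23]
arr[4]=5 <= 23: swap with position 3, array becomes [7, 12, 2, 5, 24, 9, 15, 11, 23]
arr[5]=9 <= 23: swap with position 4, array becomes [7, 12, 2, 5, 9, 24, 15, 11, 23]
arr[6]=15 <= 23: swap with position 5, array becomes [7, 12, 2, 5, 9, 15, 24, 11, 23]
arr[7]=11 <= 23: swap with position 6, array becomes [7, 12, 2, 5, 9, 15, 11, 24, 23]

Place pivot at position 7: [7, 12, 2, 5, 9, 15, 11, 23, 24]
Pivot position: 7

After partitioning with pivot 23, the array becomes [7, 12, 2, 5, 9, 15, 11, 23, 24]. The pivot is placed at index 7. All elements to the left of the pivot are <= 23, and all elements to the right are > 23.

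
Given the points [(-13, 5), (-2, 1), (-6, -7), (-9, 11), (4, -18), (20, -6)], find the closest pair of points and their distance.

Computing all pairwise distances among 6 points:

d((-13, 5), (-2, 1)) = 11.7047
d((-13, 5), (-6, -7)) = 13.8924
d((-13, 5), (-9, 11)) = 7.2111 <-- minimum
d((-13, 5), (4, -18)) = 28.6007
d((-13, 5), (20, -6)) = 34.7851
d((-2, 1), (-6, -7)) = 8.9443
d((-2, 1), (-9, 11)) = 12.2066
d((-2, 1), (4, -18)) = 19.9249
d((-2, 1), (20, -6)) = 23.0868
d((-6, -7), (-9, 11)) = 18.2483
d((-6, -7), (4, -18)) = 14.8661
d((-6, -7), (20, -6)) = 26.0192
d((-9, 11), (4, -18)) = 31.7805
d((-9, 11), (20, -6)) = 33.6155
d((4, -18), (20, -6)) = 20.0

Closest pair: (-13, 5) and (-9, 11) with distance 7.2111

The closest pair is (-13, 5) and (-9, 11) with Euclidean distance 7.2111. For 6 points, brute-force pairwise comparison is shown above. For large n, the divide-and-conquer algorithm (sort by x, recurse on halves, check the dividing strip) achieves O(n log n).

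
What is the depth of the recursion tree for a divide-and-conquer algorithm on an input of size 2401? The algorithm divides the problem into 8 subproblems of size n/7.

For divide and conquer with division factor 7:

Problem sizes at each level:
Level 0: 2401
Level 1: 343
Level 2: 49
Level 3: 7
Level 4: 1

The root is level 0 and the size-1 base case is level 4 (the tree spans levels 0 through 4, i.e. 5 levels counting the root), so the depth is the number of divisions: log_7(2401) = 4

The recursion tree depth is log_7(2401) = 4. At each level, the problem size is divided by 7, so it takes 4 divisions to reduce to a base case of size 1. The algorithm makes 8 recursive calls at each level.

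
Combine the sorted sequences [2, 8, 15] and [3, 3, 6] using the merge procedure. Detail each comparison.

Merging process:

Compare 2 vs 3: take 2 from left. Merged: [2]
Compare 8 vs 3: take 3 from right. Merged: [2, 3]
Compare 8 vs 3: take 3 from right. Merged: [2, 3, 3]
Compare 8 vs 6: take 6 from right. Merged: [2, 3, 3, 6]
Append remaining from left: [8, 15]. Merged: [2, 3, 3, 6, 8, 15]

Final merged array: [2, 3, 3, 6, 8, 15]
Total comparisons: 4

The merged array is [2, 3, 3, 6, 8, 15], requiring 4 comparisons. The merge step runs in O(n) time where n is the total number of elements.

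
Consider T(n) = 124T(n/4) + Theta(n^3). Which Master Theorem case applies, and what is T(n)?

Master Theorem for T(n) = 124T(n/4) + O(n^3):

a = 124, b = 4, c = 3
log_b(a) = log_4(124) = 3.4771

Case 1: c = 3 < log_4(124) = 3.4771
T(n) = O(n^(log_4 124))

For T(n) = 124T(n/4) + O(n^3): log_4(124) = 3.4771. This is Case 1 of the Master Theorem (c < log_b(a), work dominated by leaves), giving O(n^(log_4 124)).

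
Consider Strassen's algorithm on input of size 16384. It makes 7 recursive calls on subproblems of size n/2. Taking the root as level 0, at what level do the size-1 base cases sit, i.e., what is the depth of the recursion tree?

For divide and conquer with division factor 2:

Problem sizes at each level:
Level 0: 16384
Level 1: 8192
Level 2: 4096
Level 3: 2048
Level 4: 1024
Level 5: 512
Level 6: 256
Level 7: 128
Level 8: 64
Level 9: 32
Level 10: 16
Level 11: 8
Level 12: 4
Level 13: 2
Level 14: 1

The root is level 0 and the size-1 base case is level 14 (the tree spans levels 0 through 14, i.e. 15 levels counting the root), so the depth is the number of divisions: log_2(16384) = 14

The recursion tree depth is log_2(16384) = 14. At each level, the problem size is divided by 2, so it takes 14 divisions to reduce to a base case of size 1. The algorithm makes 7 recursive calls at each level.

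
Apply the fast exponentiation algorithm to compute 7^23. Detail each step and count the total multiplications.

Computing 7^23 by squaring (build up from 7^1; each line after the first costs one multiplication):

7^1 = 7
7^2 = (7^1)^2 = 7^2 = 49
7^4 = (7^2)^2 = 49^2 = 2401
7^5 = 7 * 7^4 = 7 * 2401 = 16807
7^10 = (7^5)^2 = 16807^2 = 282475249
7^11 = 7 * 7^10 = 7 * 282475249 = 1977326743
7^22 = (7^11)^2 = 1977326743^2 = 3909821048582988049
7^23 = 7 * 7^22 = 7 * 3909821048582988049 = 27368747340080916343

Result: 27368747340080916343
Multiplications needed: 7 (7 lines after 7^1)

7^23 = 27368747340080916343. Using exponentiation by squaring, this requires 7 multiplications. The key idea: if the exponent is even, square the half-power; if odd, multiply by the base once.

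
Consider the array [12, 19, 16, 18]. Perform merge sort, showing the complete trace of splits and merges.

Merge sort trace:

Split: [12, 19, 16, 18] -> [12, 19] and [16, 18]
  Split: [12, 19] -> [12] and [19]
  Merge: [12] + [19] -> [12, 19]
  Split: [16, 18] -> [16] and [18]
  Merge: [16] + [18] -> [16, 18]
Merge: [12, 19] + [16, 18] -> [12, 16, 18, 19]

Final sorted array: [12, 16, 18, 19]

The merge sort proceeds by recursively splitting the array and merging sorted halves.
After all merges, the sorted array is [12, 16, 18, 19].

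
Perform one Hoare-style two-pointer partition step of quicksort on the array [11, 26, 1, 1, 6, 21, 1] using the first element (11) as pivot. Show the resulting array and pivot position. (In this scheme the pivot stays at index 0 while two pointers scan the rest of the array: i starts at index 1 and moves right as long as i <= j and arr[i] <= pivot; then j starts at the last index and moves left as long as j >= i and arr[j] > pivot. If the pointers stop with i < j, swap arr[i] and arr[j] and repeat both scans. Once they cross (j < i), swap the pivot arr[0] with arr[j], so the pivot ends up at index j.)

Hoare-style two-pointer partition with pivot = 11:

Initial array: [11, 26, 1, 1, 6, 21, 1]

Pointers start at i = 1, j = 6.
i stops at index 1 (arr[1]=26 > 11), j stops at index 6 (arr[6]=1 <= 11): swap arr[1] and arr[6], array becomes [11, 1, 1, 1, 6, 21, 26]
i ends at 5, j ends at 4: the pointers have crossed (j < i), so scanning stops.

Swap pivot arr[0] with arr[4] to place pivot at position 4: [6, 1, 1, 1, 11, 21, 26]
Pivot position: 4

After partitioning with pivot 11, the array becomes [6, 1, 1, 1, 11, 21, 26]. The pivot is placed at index 4. All elements to the left of the pivot are <= 11, and all elements to the right are > 11.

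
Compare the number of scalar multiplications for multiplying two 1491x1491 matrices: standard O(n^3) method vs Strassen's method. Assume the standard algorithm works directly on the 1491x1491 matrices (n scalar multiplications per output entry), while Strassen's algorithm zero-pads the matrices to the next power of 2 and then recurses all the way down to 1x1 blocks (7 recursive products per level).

Matrix multiplication for 1491x1491 matrices:

Strassen's algorithm requires power-of-2 dimensions. Pad 1491x1491 to 2048x2048 (next power of 2).

Standard algorithm: 1491^3 = 3314613771 multiplications
Strassen's algorithm: 7^(log2(2048)) = 7^11 = 1977326743 multiplications
Savings: 3314613771 - 1977326743 = 1337287028 multiplications

Standard: 3314613771 multiplications (1491^3). Strassen: 1977326743 multiplications (7^11, after padding to 2048x2048). Strassen reduces 8 recursive multiplications to 7 at each level.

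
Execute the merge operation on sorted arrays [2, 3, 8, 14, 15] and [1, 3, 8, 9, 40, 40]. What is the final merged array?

Merging process:

Compare 2 vs 1: take 1 from right. Merged: [1]
Compare 2 vs 3: take 2 from left. Merged: [1, 2]
Compare 3 vs 3: take 3 from left. Merged: [1, 2, 3]
Compare 8 vs 3: take 3 from right. Merged: [1, 2, 3, 3]
Compare 8 vs 8: take 8 from left. Merged: [1, 2, 3, 3, 8]
Compare 14 vs 8: take 8 from right. Merged: [1, 2, 3, 3, 8, 8]
Compare 14 vs 9: take 9 from right. Merged: [1, 2, 3, 3, 8, 8, 9]
Compare 14 vs 40: take 14 from left. Merged: [1, 2, 3, 3, 8, 8, 9, 14]
Compare 15 vs 40: take 15 from left. Merged: [1, 2, 3, 3, 8, 8, 9, 14, 15]
Append remaining from right: [40, 40]. Merged: [1, 2, 3, 3, 8, 8, 9, 14, 15, 40, 40]

Final merged array: [1, 2, 3, 3, 8, 8, 9, 14, 15, 40, 40]
Total comparisons: 9

The merged array is [1, 2, 3, 3, 8, 8, 9, 14, 15, 40, 40], requiring 9 comparisons. The merge step runs in O(n) time where n is the total number of elements.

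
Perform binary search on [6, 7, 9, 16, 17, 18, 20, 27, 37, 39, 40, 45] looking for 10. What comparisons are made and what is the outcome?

Binary search for 10 in [6, 7, 9, 16, 17, 18, 20, 27, 37, 39, 40, 45]:

lo=0, hi=11, mid=5, arr[mid]=18 -> 18 > 10, search left half
lo=0, hi=4, mid=2, arr[mid]=9 -> 9 < 10, search right half
lo=3, hi=4, mid=3, arr[mid]=16 -> 16 > 10, search left half
lo=3 > hi=2, target 10 not found

Binary search determines that 10 is not in the array after 3 comparisons. The search space was exhausted without finding the target.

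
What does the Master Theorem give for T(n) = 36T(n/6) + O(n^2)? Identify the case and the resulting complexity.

Master Theorem for T(n) = 36T(n/6) + O(n^2):

a = 36, b = 6, c = 2
log_b(a) = log_6(36) = 2.0000

Case 2: c = 2 = log_6(36) = 2.0000
T(n) = O(n^2 log n) = O(n^2 log n)

For T(n) = 36T(n/6) + O(n^2): log_6(36) = 2.0000. This is Case 2 of the Master Theorem (c = log_b(a), equal work at all levels), giving O(n^2 log n).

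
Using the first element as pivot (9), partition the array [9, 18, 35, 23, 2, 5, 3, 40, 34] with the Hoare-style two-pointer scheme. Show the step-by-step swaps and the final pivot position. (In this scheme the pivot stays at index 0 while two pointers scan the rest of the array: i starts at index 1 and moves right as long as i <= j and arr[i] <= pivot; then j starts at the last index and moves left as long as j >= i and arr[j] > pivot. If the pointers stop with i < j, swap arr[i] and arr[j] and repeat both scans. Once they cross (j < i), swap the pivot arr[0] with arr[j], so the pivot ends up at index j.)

Hoare-style two-pointer partition with pivot = 9:

Initial array: [9, 18, 35, 23, 2, 5, 3, 40, 34]

Pointers start at i = 1, j = 8.
i stops at index 1 (arr[1]=18 > 9), j stops at index 6 (arr[6]=3 <= 9): swap arr[1] and arr[6], array becomes [9, 3, 35, 23, 2, 5, 18, 40, 34]
i stops at index 2 (arr[2]=35 > 9), j stops at index 5 (arr[5]=5 <= 9): swap arr[2] and arr[5], array becomes [9, 3, 5, 23, 2, 35, 18, 40, 34]
i stops at index 3 (arr[3]=23 > 9), j stops at index 4 (arr[4]=2 <= 9): swap arr[3] and arr[4], array becomes [9, 3, 5, 2, 23, 35, 18, 40, 34]
i ends at 4, j ends at 3: the pointers have crossed (j < i), so scanning stops.

Swap pivot arr[0] with arr[3] to place pivot at position 3: [2, 3, 5, 9, 23, 35, 18, 40, 34]
Pivot position: 3

After partitioning with pivot 9, the array becomes [2, 3, 5, 9, 23, 35, 18, 40, 34]. The pivot is placed at index 3. All elements to the left of the pivot are <= 9, and all elements to the right are > 9.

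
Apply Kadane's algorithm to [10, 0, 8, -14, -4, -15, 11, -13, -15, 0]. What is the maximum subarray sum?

Using Kadane's algorithm on [10, 0, 8, -14, -4, -15, 11, -13, -15, 0]:

Scanning through the array:
Position 1 (value 0): max_ending_here = 10, max_so_far = 10
Position 2 (value 8): max_ending_here = 18, max_so_far = 18
Position 3 (value -14): max_ending_here = 4, max_so_far = 18
Position 4 (value -4): max_ending_here = 0, max_so_far = 18
Position 5 (value -15): max_ending_here = -15, max_so_far = 18
Position 6 (value 11): max_ending_here = 11, max_so_far = 18
Position 7 (value -13): max_ending_here = -2, max_so_far = 18
Position 8 (value -15): max_ending_here = -15, max_so_far = 18
Position 9 (value 0): max_ending_here = 0, max_so_far = 18

Maximum subarray: [10, 0, 8]
Maximum sum: 18

The maximum subarray is [10, 0, 8] with sum 18. This subarray runs from index 0 to index 2.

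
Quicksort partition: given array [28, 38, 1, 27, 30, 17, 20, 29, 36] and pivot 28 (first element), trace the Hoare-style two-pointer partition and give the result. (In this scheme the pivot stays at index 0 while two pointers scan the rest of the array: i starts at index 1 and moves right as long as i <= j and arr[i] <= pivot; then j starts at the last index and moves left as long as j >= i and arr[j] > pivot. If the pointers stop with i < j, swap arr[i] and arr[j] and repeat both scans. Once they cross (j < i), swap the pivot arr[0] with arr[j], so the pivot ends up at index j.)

Hoare-style two-pointer partition with pivot = 28:

Initial array: [28, 38, 1, 27, 30, 17, 20, 29, 36]

Pointers start at i = 1, j = 8.
i stops at index 1 (arr[1]=38 > 28), j stops at index 6 (arr[6]=20 <= 28): swap arr[1] and arr[6], array becomes [28, 20, 1, 27, 30, 17, 38, 29, 36]
i stops at index 4 (arr[4]=30 > 28), j stops at index 5 (arr[5]=17 <= 28): swap arr[4] and arr[5], array becomes [28, 20, 1, 27, 17, 30, 38, 29, 36]
i ends at 5, j ends at 4: the pointers have crossed (j < i), so scanning stops.

Swap pivot arr[0] with arr[4] to place pivot at position 4: [17, 20, 1, 27, 28, 30, 38, 29, 36]
Pivot position: 4

After partitioning with pivot 28, the array becomes [17, 20, 1, 27, 28, 30, 38, 29, 36]. The pivot is placed at index 4. All elements to the left of the pivot are <= 28, and all elements to the right are > 28.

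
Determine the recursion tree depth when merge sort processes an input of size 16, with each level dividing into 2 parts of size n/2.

For divide and conquer with division factor 2:

Problem sizes at each level:
Level 0: 16
Level 1: 8
Level 2: 4
Level 3: 2
Level 4: 1

The root is level 0 and the size-1 base case is level 4 (the tree spans levels 0 through 4, i.e. 5 levels counting the root), so the depth is the number of divisions: log_2(16) = 4

The recursion tree depth is log_2(16) = 4. At each level, the problem size is divided by 2, so it takes 4 divisions to reduce to a base case of size 1. The algorithm makes 2 recursive calls at each level.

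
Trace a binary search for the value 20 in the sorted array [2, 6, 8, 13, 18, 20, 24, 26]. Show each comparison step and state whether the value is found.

Binary search for 20 in [2, 6, 8, 13, 18, 20, 24, 26]:

lo=0, hi=7, mid=3, arr[mid]=13 -> 13 < 20, search right half
lo=4, hi=7, mid=5, arr[mid]=20 -> Found target at index 5!

Binary search finds 20 at index 5 after 2 comparisons. The search repeatedly halves the search space by comparing with the middle element.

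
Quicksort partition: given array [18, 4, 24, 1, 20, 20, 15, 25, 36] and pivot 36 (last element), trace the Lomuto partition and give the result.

Lomuto partition with pivot = 36:

Initial array: [18, 4, 24, 1, 20, 20, 15, 25, 36]

arr[0]=18 <= 36: swap with position 0, array becomes [18, 4, 24, 1, 20, 20, 15, 25, 36]
arr[1]=4 <= 36: swap with position 1, array becomes [18, 4, 24, 1, 20, 20, 15, 25, 36]
arr[2]=24 <= 36: swap with position 2, array becomes [18, 4, 24, 1, 20, 20, 15, 25, 36]
arr[3]=1 <= 36: swap with position 3, array becomes [18, 4, 24, 1, 20, 20, 15, 25, 36]
arr[4]=20 <= 36: swap with position 4, array becomes [18, 4, 24, 1, 20, 20, 15, 25, 36]
arr[5]=20 <= 36: swap with position 5, array becomes [18, 4, 24, 1, 20, 20, 15, 25, 36]
arr[6]=15 <= 36: swap with position 6, array becomes [18, 4, 24, 1, 20, 20, 15, 25, 36]
arr[7]=25 <= 36: swap with position 7, array becomes [18, 4, 24, 1, 20, 20, 15, 25, 36]

Place pivot at position 8: [18, 4, 24, 1, 20, 20, 15, 25, 36]
Pivot position: 8

After partitioning with pivot 36, the array becomes [18, 4, 24, 1, 20, 20, 15, 25, 36]. The pivot is placed at index 8. All elements to the left of the pivot are <= 36, and all elements to the right are > 36.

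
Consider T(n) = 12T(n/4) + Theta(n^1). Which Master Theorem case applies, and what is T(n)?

Master Theorem for T(n) = 12T(n/4) + O(n^1):

a = 12, b = 4, c = 1
log_b(a) = log_4(12) = 1.7925

Case 1: c = 1 < log_4(12) = 1.7925
T(n) = O(n^(log_4 12))

For T(n) = 12T(n/4) + O(n^1): log_4(12) = 1.7925. This is Case 1 of the Master Theorem (c < log_b(a), work dominated by leaves), giving O(n^(log_4 12)).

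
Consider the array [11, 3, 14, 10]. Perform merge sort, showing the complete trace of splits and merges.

Merge sort trace:

Split: [11, 3, 14, 10] -> [11, 3] and [14, 10]
  Split: [11, 3] -> [11] and [3]
  Merge: [11] + [3] -> [3, 11]
  Split: [14, 10] -> [14] and [10]
  Merge: [14] + [10] -> [10, 14]
Merge: [3, 11] + [10, 14] -> [3, 10, 11, 14]

Final sorted array: [3, 10, 11, 14]

The merge sort proceeds by recursively splitting the array and merging sorted halves.
After all merges, the sorted array is [3, 10, 11, 14].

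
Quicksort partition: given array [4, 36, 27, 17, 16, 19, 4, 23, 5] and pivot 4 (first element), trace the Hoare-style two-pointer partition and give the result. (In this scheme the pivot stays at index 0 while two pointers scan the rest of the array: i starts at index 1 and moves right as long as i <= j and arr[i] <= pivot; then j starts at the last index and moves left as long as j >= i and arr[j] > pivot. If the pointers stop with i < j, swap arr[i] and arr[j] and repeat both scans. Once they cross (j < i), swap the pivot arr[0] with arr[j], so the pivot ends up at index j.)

Hoare-style two-pointer partition with pivot = 4:

Initial array: [4, 36, 27, 17, 16, 19, 4, 23, 5]

Pointers start at i = 1, j = 8.
i stops at index 1 (arr[1]=36 > 4), j stops at index 6 (arr[6]=4 <= 4): swap arr[1] and arr[6], array becomes [4, 4, 27, 17, 16, 19, 36, 23, 5]
i ends at 2, j ends at 1: the pointers have crossed (j < i), so scanning stops.

Swap pivot arr[0] with arr[1] to place pivot at position 1: [4, 4, 27, 17, 16, 19, 36, 23, 5]
Pivot position: 1

After partitioning with pivot 4, the array becomes [4, 4, 27, 17, 16, 19, 36, 23, 5]. The pivot is placed at index 1. All elements to the left of the pivot are <= 4, and all elements to the right are > 4.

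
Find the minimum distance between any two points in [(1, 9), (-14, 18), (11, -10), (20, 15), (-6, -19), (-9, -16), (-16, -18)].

Computing all pairwise distances among 7 points:

d((1, 9), (-14, 18)) = 17.4929
d((1, 9), (11, -10)) = 21.4709
d((1, 9), (20, 15)) = 19.9249
d((1, 9), (-6, -19)) = 28.8617
d((1, 9), (-9, -16)) = 26.9258
d((1, 9), (-16, -18)) = 31.9061
d((-14, 18), (11, -10)) = 37.5366
d((-14, 18), (20, 15)) = 34.1321
d((-14, 18), (-6, -19)) = 37.855
d((-14, 18), (-9, -16)) = 34.3657
d((-14, 18), (-16, -18)) = 36.0555
d((11, -10), (20, 15)) = 26.5707
d((11, -10), (-6, -19)) = 19.2354
d((11, -10), (-9, -16)) = 20.8806
d((11, -10), (-16, -18)) = 28.1603
d((20, 15), (-6, -19)) = 42.8019
d((20, 15), (-9, -16)) = 42.45
d((20, 15), (-16, -18)) = 48.8365
d((-6, -19), (-9, -16)) = 4.2426 <-- minimum
d((-6, -19), (-16, -18)) = 10.0499
d((-9, -16), (-16, -18)) = 7.2801

Closest pair: (-6, -19) and (-9, -16) with distance 4.2426

The closest pair is (-6, -19) and (-9, -16) with Euclidean distance 4.2426. For 7 points, brute-force pairwise comparison is shown above. For large n, the divide-and-conquer algorithm (sort by x, recurse on halves, check the dividing strip) achieves O(n log n).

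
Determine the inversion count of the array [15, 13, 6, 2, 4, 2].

Finding inversions in [15, 13, 6, 2, 4, 2]:

(0, 1): arr[0]=15 > arr[1]=13
(0, 2): arr[0]=15 > arr[2]=6
(0, 3): arr[0]=15 > arr[3]=2
(0, 4): arr[0]=15 > arr[4]=4
(0, 5): arr[0]=15 > arr[5]=2
(1, 2): arr[1]=13 > arr[2]=6
(1, 3): arr[1]=13 > arr[3]=2
(1, 4): arr[1]=13 > arr[4]=4
(1, 5): arr[1]=13 > arr[5]=2
(2, 3): arr[2]=6 > arr[3]=2
(2, 4): arr[2]=6 > arr[4]=4
(2, 5): arr[2]=6 > arr[5]=2
(4, 5): arr[4]=4 > arr[5]=2

Total inversions: 13

The array has 13 inversion(s): (0,1), (0,2), (0,3), (0,4), (0,5), (1,2), (1,3), (1,4), (1,5), (2,3), (2,4), (2,5), (4,5). Each pair (i,j) satisfies i < j and arr[i] > arr[j].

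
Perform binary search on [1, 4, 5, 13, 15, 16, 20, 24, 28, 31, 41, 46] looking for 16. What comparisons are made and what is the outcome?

Binary search for 16 in [1, 4, 5, 13, 15, 16, 20, 24, 28, 31, 41, 46]:

lo=0, hi=11, mid=5, arr[mid]=16 -> Found target at index 5!

Binary search finds 16 at index 5 after 1 comparisons. The search repeatedly halves the search space by comparing with the middle element.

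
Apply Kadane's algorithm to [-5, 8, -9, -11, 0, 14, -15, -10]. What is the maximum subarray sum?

Using Kadane's algorithm on [-5, 8, -9, -11, 0, 14, -15, -10]:

Scanning through the array:
Position 1 (value 8): max_ending_here = 8, max_so_far = 8
Position 2 (value -9): max_ending_here = -1, max_so_far = 8
Position 3 (value -11): max_ending_here = -11, max_so_far = 8
Position 4 (value 0): max_ending_here = 0, max_so_far = 8
Position 5 (value 14): max_ending_here = 14, max_so_far = 14
Position 6 (value -15): max_ending_here = -1, max_so_far = 14
Position 7 (value -10): max_ending_here = -10, max_so_far = 14

Maximum subarray: [0, 14]
Maximum sum: 14

The maximum subarray is [0, 14] with sum 14. This subarray runs from index 4 to index 5.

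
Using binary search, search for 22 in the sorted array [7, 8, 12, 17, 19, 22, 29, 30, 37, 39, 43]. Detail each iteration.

Binary search for 22 in [7, 8, 12, 17, 19, 22, 29, 30, 37, 39, 43]:

lo=0, hi=10, mid=5, arr[mid]=22 -> Found target at index 5!

Binary search finds 22 at index 5 after 1 comparisons. The search repeatedly halves the search space by comparing with the middle element.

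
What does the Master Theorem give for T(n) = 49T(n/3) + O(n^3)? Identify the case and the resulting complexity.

Master Theorem for T(n) = 49T(n/3) + O(n^3):

a = 49, b = 3, c = 3
log_b(a) = log_3(49) = 3.5425

Case 1: c = 3 < log_3(49) = 3.5425
T(n) = O(n^(log_3 49))

For T(n) = 49T(n/3) + O(n^3): log_3(49) = 3.5425. This is Case 1 of the Master Theorem (c < log_b(a), work dominated by leaves), giving O(n^(log_3 49)).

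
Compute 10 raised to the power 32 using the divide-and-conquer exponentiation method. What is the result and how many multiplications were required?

Computing 10^32 by squaring (build up from 10^1; each line after the first costs one multiplication):

10^1 = 10
10^2 = (10^1)^2 = 10^2 = 100
10^4 = (10^2)^2 = 100^2 = 10000
10^8 = (10^4)^2 = 10000^2 = 100000000
10^16 = (10^8)^2 = 100000000^2 = 10000000000000000
10^32 = (10^16)^2 = 10000000000000000^2 = 100000000000000000000000000000000

Result: 100000000000000000000000000000000
Multiplications needed: 5 (5 lines after 10^1)

10^32 = 100000000000000000000000000000000. Using exponentiation by squaring, this requires 5 multiplications. The key idea: if the exponent is even, square the half-power; if odd, multiply by the base once.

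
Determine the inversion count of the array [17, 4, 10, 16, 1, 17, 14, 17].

Finding inversions in [17, 4, 10, 16, 1, 17, 14, 17]:

(0, 1): arr[0]=17 > arr[1]=4
(0, 2): arr[0]=17 > arr[2]=10
(0, 3): arr[0]=17 > arr[3]=16
(0, 4): arr[0]=17 > arr[4]=1
(0, 6): arr[0]=17 > arr[6]=14
(1, 4): arr[1]=4 > arr[4]=1
(2, 4): arr[2]=10 > arr[4]=1
(3, 4): arr[3]=16 > arr[4]=1
(3, 6): arr[3]=16 > arr[6]=14
(5, 6): arr[5]=17 > arr[6]=14

Total inversions: 10

The array has 10 inversion(s): (0,1), (0,2), (0,3), (0,4), (0,6), (1,4), (2,4), (3,4), (3,6), (5,6). Each pair (i,j) satisfies i < j and arr[i] > arr[j].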